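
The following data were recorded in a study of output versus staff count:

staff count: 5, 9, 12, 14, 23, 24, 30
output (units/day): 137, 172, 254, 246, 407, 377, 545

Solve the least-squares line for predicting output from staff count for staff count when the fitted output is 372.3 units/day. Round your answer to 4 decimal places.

20.9898

n = 7, Σx = 117, Σy = 2138, Σxy = 43484, Σx² = 2451
Sxx = Σx² − (Σx)²/n = 2451 − 1955.571429 = 495.428571
Sxy = Σxy − (Σx)(Σy)/n = 43484 − 35735.142857 = 7748.857143
b = Sxy/Sxx = 7748.857143/495.428571 = 15.640715
a = ȳ − b·x̄ = 305.428571 − 15.640715·16.714286 = 44.005190
Set a + b·x = 372.3: x = (372.3 − 44.005190) / 15.640715 = 20.989757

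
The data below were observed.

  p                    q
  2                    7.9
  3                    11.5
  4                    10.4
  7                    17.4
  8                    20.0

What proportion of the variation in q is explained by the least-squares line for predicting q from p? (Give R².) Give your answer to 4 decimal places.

0.9529

n = 5, Σx = 24, Σy = 67.2, Σxy = 373.7, Σx² = 142, Σy² = 1005.58
Sxx = Σx² − (Σx)²/n = 142 − 115.2 = 26.8
Sxy = Σxy − (Σx)(Σy)/n = 373.7 − 322.56 = 51.14
Syy = Σy² − (Σy)²/n = 1005.58 − 903.168 = 102.412
R² = Sxy²/(Sxx·Syy) = (51.14)²/(26.8·102.412) = 0.952875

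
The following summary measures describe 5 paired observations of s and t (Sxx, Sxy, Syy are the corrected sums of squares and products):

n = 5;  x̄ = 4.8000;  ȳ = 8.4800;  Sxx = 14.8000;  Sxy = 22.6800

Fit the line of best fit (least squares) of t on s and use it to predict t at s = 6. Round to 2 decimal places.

b = Sxy/Sxx = 22.68/14.8 = 1.532432
a = ȳ − b·x̄ = 8.48 − 1.532432·4.8 = 1.124324
ŷ(6) = a + b·6 = 1.124324 + 1.532432·6 = 10.318919

10.32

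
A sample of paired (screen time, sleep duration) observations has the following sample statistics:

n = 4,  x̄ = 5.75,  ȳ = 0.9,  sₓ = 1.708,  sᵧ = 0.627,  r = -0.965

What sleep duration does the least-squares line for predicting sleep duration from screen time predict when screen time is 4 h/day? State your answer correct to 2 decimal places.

1.52

b = r · sᵧ/sₓ = -0.965 · 0.627/1.708 = -0.354248
a = ȳ − b·x̄ = 0.9 − (-0.354248)·5.75 = 2.936924
ŷ(4) = a + b·4 = 2.936924 + (-0.354248)·4 = 1.519933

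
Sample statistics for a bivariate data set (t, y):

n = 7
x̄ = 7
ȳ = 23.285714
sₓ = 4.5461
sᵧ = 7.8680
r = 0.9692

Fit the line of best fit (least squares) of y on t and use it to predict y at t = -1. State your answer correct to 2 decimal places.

b = r · sᵧ/sₓ = 0.9692 · 7.868/4.5461 = 1.677408
a = ȳ − b·x̄ = 23.285714 − 1.677408·7 = 11.543856
ŷ(-1) = a + b·-1 = 11.543856 + 1.677408·(-1) = 9.866448

9.87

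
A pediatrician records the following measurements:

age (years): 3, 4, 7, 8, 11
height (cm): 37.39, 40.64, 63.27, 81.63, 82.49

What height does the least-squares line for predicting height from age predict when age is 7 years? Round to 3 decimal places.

n = 5, Σx = 33, Σy = 305.42, Σxy = 2278.05, Σx² = 259
Sxx = Σx² − (Σx)²/n = 259 − 217.8 = 41.2
Sxy = Σxy − (Σx)(Σy)/n = 2278.05 − 2015.772 = 262.278
b = Sxy/Sxx = 262.278/41.2 = 6.365971
a = ȳ − b·x̄ = 61.084 − 6.365971·6.6 = 19.068592
ŷ(7) = a + b·7 = 19.068592 + 6.365971·7 = 63.630388

63.630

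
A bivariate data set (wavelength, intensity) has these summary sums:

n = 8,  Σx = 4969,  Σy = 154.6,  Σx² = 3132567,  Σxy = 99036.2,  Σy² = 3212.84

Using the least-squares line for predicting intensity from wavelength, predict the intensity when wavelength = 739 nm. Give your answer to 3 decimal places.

Sxx = Σx² − (Σx)²/n = 3132567 − 3086370.125 = 46196.875
Sxy = Σxy − (Σx)(Σy)/n = 99036.2 − 96025.925 = 3010.275
b = Sxy/Sxx = 3010.275/46196.875 = 0.065162
a = ȳ − b·x̄ = 19.325 − 0.065162·621.125 = -21.148670
ŷ(739) = a + b·739 = -21.148670 + 0.065162·739 = 27.005956

27.006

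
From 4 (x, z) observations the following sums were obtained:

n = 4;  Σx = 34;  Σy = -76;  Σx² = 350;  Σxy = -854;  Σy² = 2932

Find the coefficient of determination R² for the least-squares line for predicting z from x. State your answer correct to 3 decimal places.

0.477

Sxx = Σx² − (Σx)²/n = 350 − 289 = 61
Sxy = Σxy − (Σx)(Σy)/n = -854 − (-646) = -208
Syy = Σy² − (Σy)²/n = 2932 − 1444 = 1488
R² = Sxy²/(Sxx·Syy) = (-208)²/(61·1488) = 0.476644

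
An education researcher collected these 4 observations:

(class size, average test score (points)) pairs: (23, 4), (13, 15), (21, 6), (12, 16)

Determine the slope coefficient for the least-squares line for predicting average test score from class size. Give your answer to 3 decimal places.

n = 4, Σx = 69, Σy = 41, Σxy = 605, Σx² = 1283
Sxx = Σx² − (Σx)²/n = 1283 − 1190.25 = 92.75
Sxy = Σxy − (Σx)(Σy)/n = 605 − 707.25 = -102.25
b = Sxy/Sxx = -102.25/92.75 = -1.102426

-1.102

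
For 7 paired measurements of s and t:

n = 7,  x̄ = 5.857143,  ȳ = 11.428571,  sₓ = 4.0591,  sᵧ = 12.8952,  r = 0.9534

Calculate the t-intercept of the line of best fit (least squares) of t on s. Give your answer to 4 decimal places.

b = r · sᵧ/sₓ = 0.9534 · 12.8952/4.0591 = 3.028820
a = ȳ − b·x̄ = 11.428571 − 3.028820·5.857143 = -6.311661

-6.3117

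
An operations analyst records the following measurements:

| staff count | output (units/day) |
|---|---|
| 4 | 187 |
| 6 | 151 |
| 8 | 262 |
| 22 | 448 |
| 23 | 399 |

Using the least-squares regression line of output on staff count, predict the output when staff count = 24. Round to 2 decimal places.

n = 5, Σx = 63, Σy = 1447, Σxy = 22783, Σx² = 1129
Sxx = Σx² − (Σx)²/n = 1129 − 793.8 = 335.2
Sxy = Σxy − (Σx)(Σy)/n = 22783 − 18232.2 = 4550.8
b = Sxy/Sxx = 4550.8/335.2 = 13.576372
a = ȳ − b·x̄ = 289.4 − 13.576372·12.6 = 118.337709
ŷ(24) = a + b·24 = 118.337709 + 13.576372·24 = 444.170644

444.17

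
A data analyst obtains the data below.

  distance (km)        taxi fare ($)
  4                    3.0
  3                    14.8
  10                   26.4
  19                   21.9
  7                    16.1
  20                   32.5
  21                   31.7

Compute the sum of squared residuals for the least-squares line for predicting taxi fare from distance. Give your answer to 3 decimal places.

210.539

n = 7, Σx = 84, Σy = 146.4, Σxy = 2164.9, Σx² = 1376, Σy² = 3724.96
Sxx = Σx² − (Σx)²/n = 1376 − 1008 = 368
Sxy = Σxy − (Σx)(Σy)/n = 2164.9 − 1756.8 = 408.1
Syy = Σy² − (Σy)²/n = 3724.96 − 3061.851429 = 663.108571
b = Sxy/Sxx = 408.1/368 = 1.108967
SSE = Syy − b·Sxy = 663.108571 − 1.108967·408.1 = 210.538979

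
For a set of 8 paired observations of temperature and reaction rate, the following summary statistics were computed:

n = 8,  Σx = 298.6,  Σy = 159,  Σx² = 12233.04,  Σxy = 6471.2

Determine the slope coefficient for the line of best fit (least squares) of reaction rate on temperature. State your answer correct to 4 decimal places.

Sxx = Σx² − (Σx)²/n = 12233.04 − 11145.245 = 1087.795
Sxy = Σxy − (Σx)(Σy)/n = 6471.2 − 5934.675 = 536.525
b = Sxy/Sxx = 536.525/1087.795 = 0.493223

0.4932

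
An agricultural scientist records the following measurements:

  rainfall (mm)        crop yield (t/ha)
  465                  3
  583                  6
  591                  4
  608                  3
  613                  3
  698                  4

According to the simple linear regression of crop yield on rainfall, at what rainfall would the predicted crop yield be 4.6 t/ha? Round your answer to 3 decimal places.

n = 6, Σx = 3558, Σy = 23, Σxy = 13712, Σx² = 2138032
Sxx = Σx² − (Σx)²/n = 2138032 − 2109894 = 28138
Sxy = Σxy − (Σx)(Σy)/n = 13712 − 13639 = 73
b = Sxy/Sxx = 73/28138 = 0.002594
a = ȳ − b·x̄ = 3.833333 − 0.002594·593 = 2.294880
Set a + b·x = 4.6: x = (4.6 − 2.294880) / 0.002594 = 888.513242

888.513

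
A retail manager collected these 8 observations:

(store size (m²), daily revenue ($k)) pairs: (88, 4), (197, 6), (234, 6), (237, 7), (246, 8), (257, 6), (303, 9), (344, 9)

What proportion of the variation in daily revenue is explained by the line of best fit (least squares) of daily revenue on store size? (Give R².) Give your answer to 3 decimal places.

0.816

n = 8, Σx = 1906, Σy = 55, Σxy = 13930, Σx² = 494188, Σy² = 399
Sxx = Σx² − (Σx)²/n = 494188 − 454104.5 = 40083.5
Sxy = Σxy − (Σx)(Σy)/n = 13930 − 13103.75 = 826.25
Syy = Σy² − (Σy)²/n = 399 − 378.125 = 20.875
R² = Sxy²/(Sxx·Syy) = (826.25)²/(40083.5·20.875) = 0.815889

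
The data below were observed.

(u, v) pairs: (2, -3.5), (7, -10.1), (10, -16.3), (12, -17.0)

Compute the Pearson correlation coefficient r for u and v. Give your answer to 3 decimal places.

-0.988

n = 4, Σx = 31, Σy = -46.9, Σxy = -444.7, Σx² = 297, Σy² = 668.95
Sxx = Σx² − (Σx)²/n = 297 − 240.25 = 56.75
Sxy = Σxy − (Σx)(Σy)/n = -444.7 − (-363.475) = -81.225
Syy = Σy² − (Σy)²/n = 668.95 − 549.9025 = 119.0475
r = Sxy/√(Sxx·Syy) = -81.225/√(6755.945625) = -81.225/82.194560 = -0.988204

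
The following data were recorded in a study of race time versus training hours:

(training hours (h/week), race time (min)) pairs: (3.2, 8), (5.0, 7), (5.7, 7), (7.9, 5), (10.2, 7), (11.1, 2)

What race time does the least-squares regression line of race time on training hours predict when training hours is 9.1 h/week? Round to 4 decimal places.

4.9973

n = 6, Σx = 43.1, Σy = 36, Σxy = 233.6, Σx² = 357.39
Sxx = Σx² − (Σx)²/n = 357.39 − 309.601667 = 47.788333
Sxy = Σxy − (Σx)(Σy)/n = 233.6 − 258.6 = -25
b = Sxy/Sxx = -25/47.788333 = -0.523140
a = ȳ − b·x̄ = 6 − (-0.523140)·7.183333 = 9.757891
ŷ(9.1) = a + b·9.1 = 9.757891 + (-0.523140)·9.1 = 4.997315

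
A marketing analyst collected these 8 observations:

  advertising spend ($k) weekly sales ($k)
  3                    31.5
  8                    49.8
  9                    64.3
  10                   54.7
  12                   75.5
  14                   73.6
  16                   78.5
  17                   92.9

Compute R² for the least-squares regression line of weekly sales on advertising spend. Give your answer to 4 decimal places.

n = 8, Σx = 89, Σy = 520.8, Σxy = 6390.3, Σx² = 1139, Σy² = 36508.74
Sxx = Σx² − (Σx)²/n = 1139 − 990.125 = 148.875
Sxy = Σxy − (Σx)(Σy)/n = 6390.3 − 5793.9 = 596.4
Syy = Σy² − (Σy)²/n = 36508.74 − 33904.08 = 2604.66
R² = Sxy²/(Sxx·Syy) = (596.4)²/(148.875·2604.66) = 0.917281

0.9173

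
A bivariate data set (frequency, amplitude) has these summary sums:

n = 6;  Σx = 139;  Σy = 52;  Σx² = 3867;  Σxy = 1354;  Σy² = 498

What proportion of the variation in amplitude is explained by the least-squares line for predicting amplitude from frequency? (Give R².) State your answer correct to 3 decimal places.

Sxx = Σx² − (Σx)²/n = 3867 − 3220.166667 = 646.833333
Sxy = Σxy − (Σx)(Σy)/n = 1354 − 1204.666667 = 149.333333
Syy = Σy² − (Σy)²/n = 498 − 450.666667 = 47.333333
R² = Sxy²/(Sxx·Syy) = (149.333333)²/(646.833333·47.333333) = 0.728373

0.728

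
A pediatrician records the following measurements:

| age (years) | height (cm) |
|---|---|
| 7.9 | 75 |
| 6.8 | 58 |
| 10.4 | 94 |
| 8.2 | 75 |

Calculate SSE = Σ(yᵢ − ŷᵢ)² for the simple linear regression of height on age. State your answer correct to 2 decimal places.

n = 4, Σx = 33.3, Σy = 302, Σxy = 2579.5, Σx² = 284.05, Σy² = 23450
Sxx = Σx² − (Σx)²/n = 284.05 − 277.2225 = 6.8275
Sxy = Σxy − (Σx)(Σy)/n = 2579.5 − 2514.15 = 65.35
Syy = Σy² − (Σy)²/n = 23450 − 22801 = 649
b = Sxy/Sxx = 65.35/6.8275 = 9.571585
SSE = Syy − b·Sxy = 649 − 9.571585·65.35 = 23.496888

23.50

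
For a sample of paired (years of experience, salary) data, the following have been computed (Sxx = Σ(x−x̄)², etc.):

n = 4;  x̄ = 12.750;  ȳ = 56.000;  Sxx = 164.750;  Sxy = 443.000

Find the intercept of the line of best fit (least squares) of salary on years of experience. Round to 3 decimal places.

21.716

b = Sxy/Sxx = 443/164.75 = 2.688923
a = ȳ − b·x̄ = 56 − 2.688923·12.75 = 21.716237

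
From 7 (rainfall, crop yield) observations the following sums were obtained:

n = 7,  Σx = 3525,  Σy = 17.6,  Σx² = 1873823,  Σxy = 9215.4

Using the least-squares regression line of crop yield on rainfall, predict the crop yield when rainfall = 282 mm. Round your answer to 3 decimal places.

Sxx = Σx² − (Σx)²/n = 1873823 − 1775089.285714 = 98733.714286
Sxy = Σxy − (Σx)(Σy)/n = 9215.4 − 8862.857143 = 352.542857
b = Sxy/Sxx = 352.542857/98733.714286 = 0.003571
a = ȳ − b·x̄ = 2.514286 − 0.003571·503.571429 = 0.716212
ŷ(282) = a + b·282 = 0.716212 + 0.003571·282 = 1.723133

1.723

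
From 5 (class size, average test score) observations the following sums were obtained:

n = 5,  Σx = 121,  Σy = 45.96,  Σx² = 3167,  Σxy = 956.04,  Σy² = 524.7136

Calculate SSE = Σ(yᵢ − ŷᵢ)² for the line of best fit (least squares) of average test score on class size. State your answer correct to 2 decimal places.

Sxx = Σx² − (Σx)²/n = 3167 − 2928.2 = 238.8
Sxy = Σxy − (Σx)(Σy)/n = 956.04 − 1112.232 = -156.192
Syy = Σy² − (Σy)²/n = 524.7136 − 422.46432 = 102.24928
b = Sxy/Sxx = -156.192/238.8 = -0.654070
SSE = Syy − b·Sxy = 102.24928 − (-0.654070)·(-156.192) = 0.088724

0.09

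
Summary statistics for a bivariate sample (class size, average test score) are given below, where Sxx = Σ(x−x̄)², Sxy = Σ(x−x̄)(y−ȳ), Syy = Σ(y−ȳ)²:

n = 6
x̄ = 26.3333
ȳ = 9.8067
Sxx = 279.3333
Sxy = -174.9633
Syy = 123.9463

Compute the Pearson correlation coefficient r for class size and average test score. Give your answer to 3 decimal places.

r = Sxy/√(Sxx·Syy) = -174.9633/√(34622.329002) = -174.9633/186.070763 = -0.940305

-0.940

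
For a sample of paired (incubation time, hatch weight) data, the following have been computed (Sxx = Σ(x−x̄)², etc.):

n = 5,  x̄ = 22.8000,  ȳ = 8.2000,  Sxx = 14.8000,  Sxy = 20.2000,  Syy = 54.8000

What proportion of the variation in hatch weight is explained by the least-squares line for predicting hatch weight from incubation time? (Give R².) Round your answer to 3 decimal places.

R² = Sxy²/(Sxx·Syy) = (20.2)²/(14.8·54.8) = 0.503107

0.503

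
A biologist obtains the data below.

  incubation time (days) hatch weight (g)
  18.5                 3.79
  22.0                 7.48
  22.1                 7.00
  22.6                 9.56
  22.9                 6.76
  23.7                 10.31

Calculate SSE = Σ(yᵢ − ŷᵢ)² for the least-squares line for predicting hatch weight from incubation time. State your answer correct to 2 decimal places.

n = 6, Σx = 131.8, Σy = 44.9, Σxy = 1004.582, Σx² = 2911.52, Σy² = 362.7018
Sxx = Σx² − (Σx)²/n = 2911.52 − 2895.206667 = 16.313333
Sxy = Σxy − (Σx)(Σy)/n = 1004.582 − 986.303333 = 18.278667
Syy = Σy² − (Σy)²/n = 362.7018 − 336.001667 = 26.700133
b = Sxy/Sxx = 18.278667/16.313333 = 1.120474
SSE = Syy − b·Sxy = 26.700133 − 1.120474·18.278667 = 6.219362

6.22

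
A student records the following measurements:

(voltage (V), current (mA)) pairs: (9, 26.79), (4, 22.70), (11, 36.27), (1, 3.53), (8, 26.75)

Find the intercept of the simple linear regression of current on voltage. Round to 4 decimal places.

4.7294

n = 5, Σx = 33, Σy = 116.04, Σxy = 948.41, Σx² = 283
Sxx = Σx² − (Σx)²/n = 283 − 217.8 = 65.2
Sxy = Σxy − (Σx)(Σy)/n = 948.41 − 765.864 = 182.546
b = Sxy/Sxx = 182.546/65.2 = 2.799785
a = ȳ − b·x̄ = 23.208 − 2.799785·6.6 = 4.729417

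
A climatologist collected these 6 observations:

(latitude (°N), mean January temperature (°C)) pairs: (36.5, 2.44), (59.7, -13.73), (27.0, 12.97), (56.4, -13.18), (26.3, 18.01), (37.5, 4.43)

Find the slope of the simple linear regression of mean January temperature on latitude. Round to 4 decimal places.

n = 6, Σx = 243.4, Σy = 10.94, Σxy = -483.995, Σx² = 10904.24
Sxx = Σx² − (Σx)²/n = 10904.24 − 9873.926667 = 1030.313333
Sxy = Σxy − (Σx)(Σy)/n = -483.995 − 443.799333 = -927.794333
b = Sxy/Sxx = -927.794333/1030.313333 = -0.900497

-0.9005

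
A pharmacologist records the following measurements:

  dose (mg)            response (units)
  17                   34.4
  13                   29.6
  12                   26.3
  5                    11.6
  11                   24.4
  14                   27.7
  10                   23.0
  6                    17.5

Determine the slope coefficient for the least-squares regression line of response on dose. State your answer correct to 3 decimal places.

n = 8, Σx = 88, Σy = 194.5, Σxy = 2334.4, Σx² = 1080
Sxx = Σx² − (Σx)²/n = 1080 − 968 = 112
Sxy = Σxy − (Σx)(Σy)/n = 2334.4 − 2139.5 = 194.9
b = Sxy/Sxx = 194.9/112 = 1.740179

1.740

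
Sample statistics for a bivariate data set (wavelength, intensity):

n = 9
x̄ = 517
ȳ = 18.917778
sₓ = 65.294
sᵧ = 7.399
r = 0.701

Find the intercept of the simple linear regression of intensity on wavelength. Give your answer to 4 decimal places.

-22.1507

b = r · sᵧ/sₓ = 0.701 · 7.399/65.294 = 0.079436
a = ȳ − b·x̄ = 18.917778 − 0.079436·517 = -22.150672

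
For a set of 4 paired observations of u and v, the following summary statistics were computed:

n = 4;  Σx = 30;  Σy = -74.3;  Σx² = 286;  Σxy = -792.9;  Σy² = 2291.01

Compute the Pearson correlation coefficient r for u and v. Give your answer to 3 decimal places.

Sxx = Σx² − (Σx)²/n = 286 − 225 = 61
Sxy = Σxy − (Σx)(Σy)/n = -792.9 − (-557.25) = -235.65
Syy = Σy² − (Σy)²/n = 2291.01 − 1380.1225 = 910.8875
r = Sxy/√(Sxx·Syy) = -235.65/√(55564.1375) = -235.65/235.720465 = -0.999701

-1.000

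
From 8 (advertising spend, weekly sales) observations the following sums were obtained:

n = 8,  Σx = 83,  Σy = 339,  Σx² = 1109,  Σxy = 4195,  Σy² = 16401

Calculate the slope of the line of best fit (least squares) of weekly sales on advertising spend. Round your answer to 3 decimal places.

Sxx = Σx² − (Σx)²/n = 1109 − 861.125 = 247.875
Sxy = Σxy − (Σx)(Σy)/n = 4195 − 3517.125 = 677.875
b = Sxy/Sxx = 677.875/247.875 = 2.734745

2.735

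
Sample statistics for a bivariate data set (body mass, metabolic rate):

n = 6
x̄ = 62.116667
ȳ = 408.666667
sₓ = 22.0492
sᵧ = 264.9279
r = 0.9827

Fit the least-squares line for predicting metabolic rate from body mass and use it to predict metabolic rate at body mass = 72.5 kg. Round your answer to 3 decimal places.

b = r · sᵧ/sₓ = 0.9827 · 264.9279/22.0492 = 11.807442
a = ȳ − b·x̄ = 408.666667 − 11.807442·62.116667 = -324.772268
ŷ(72.5) = a + b·72.5 = -324.772268 + 11.807442·72.5 = 531.267268

531.267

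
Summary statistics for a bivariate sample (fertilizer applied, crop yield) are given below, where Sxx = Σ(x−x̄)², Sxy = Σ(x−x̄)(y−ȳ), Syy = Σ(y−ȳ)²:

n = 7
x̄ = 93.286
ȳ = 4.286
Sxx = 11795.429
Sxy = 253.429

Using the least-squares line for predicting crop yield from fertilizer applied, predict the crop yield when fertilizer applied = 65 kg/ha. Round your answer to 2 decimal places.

b = Sxy/Sxx = 253.429/11795.429 = 0.021485
a = ȳ − b·x̄ = 4.286 − 0.021485·93.286 = 2.281717
ŷ(65) = a + b·65 = 2.281717 + 0.021485·65 = 3.678265

3.68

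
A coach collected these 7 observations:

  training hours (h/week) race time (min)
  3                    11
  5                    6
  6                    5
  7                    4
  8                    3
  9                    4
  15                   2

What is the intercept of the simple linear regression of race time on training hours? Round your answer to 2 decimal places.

9.66

n = 7, Σx = 53, Σy = 35, Σxy = 211, Σx² = 489
Sxx = Σx² − (Σx)²/n = 489 − 401.285714 = 87.714286
Sxy = Σxy − (Σx)(Σy)/n = 211 − 265 = -54
b = Sxy/Sxx = -54/87.714286 = -0.615635
a = ȳ − b·x̄ = 5 − (-0.615635)·7.571429 = 9.661238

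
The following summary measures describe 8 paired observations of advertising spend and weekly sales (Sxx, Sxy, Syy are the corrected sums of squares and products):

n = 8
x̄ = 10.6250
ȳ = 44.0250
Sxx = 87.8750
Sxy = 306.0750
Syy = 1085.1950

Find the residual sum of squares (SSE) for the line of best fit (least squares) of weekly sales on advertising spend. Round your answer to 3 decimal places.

19.114

b = Sxy/Sxx = 306.075/87.875 = 3.483073
SSE = Syy − b·Sxy = 1085.195 − 3.483073·306.075 = 19.113570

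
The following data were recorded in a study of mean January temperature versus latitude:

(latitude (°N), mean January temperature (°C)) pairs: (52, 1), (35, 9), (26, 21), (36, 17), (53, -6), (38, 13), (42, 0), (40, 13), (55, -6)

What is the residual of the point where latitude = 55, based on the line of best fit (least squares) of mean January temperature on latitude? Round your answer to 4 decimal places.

-0.5596

n = 9, Σx = 377, Σy = 62, Σxy = 1891, Σx² = 16543
Sxx = Σx² − (Σx)²/n = 16543 − 15792.111111 = 750.888889
Sxy = Σxy − (Σx)(Σy)/n = 1891 − 2597.111111 = -706.111111
b = Sxy/Sxx = -706.111111/750.888889 = -0.940367
a = ȳ − b·x̄ = 6.888889 − (-0.940367)·41.888889 = 46.279817
ŷ(55) = 46.279817 + (-0.940367)·55 = -5.440367
residual = y − ŷ = -6 − (-5.440367) = -0.559633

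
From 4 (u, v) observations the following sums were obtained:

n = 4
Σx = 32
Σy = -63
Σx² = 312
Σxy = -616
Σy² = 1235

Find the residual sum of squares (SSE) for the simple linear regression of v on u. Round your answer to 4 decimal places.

Sxx = Σx² − (Σx)²/n = 312 − 256 = 56
Sxy = Σxy − (Σx)(Σy)/n = -616 − (-504) = -112
Syy = Σy² − (Σy)²/n = 1235 − 992.25 = 242.75
b = Sxy/Sxx = -112/56 = -2
SSE = Syy − b·Sxy = 242.75 − (-2)·(-112) = 18.75

18.7500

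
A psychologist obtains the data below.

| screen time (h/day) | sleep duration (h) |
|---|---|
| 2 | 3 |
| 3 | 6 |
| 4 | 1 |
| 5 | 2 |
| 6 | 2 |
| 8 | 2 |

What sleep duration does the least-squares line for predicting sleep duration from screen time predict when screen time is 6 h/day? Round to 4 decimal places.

n = 6, Σx = 28, Σy = 16, Σxy = 66, Σx² = 154
Sxx = Σx² − (Σx)²/n = 154 − 130.666667 = 23.333333
Sxy = Σxy − (Σx)(Σy)/n = 66 − 74.666667 = -8.666667
b = Sxy/Sxx = -8.666667/23.333333 = -0.371429
a = ȳ − b·x̄ = 2.666667 − (-0.371429)·4.666667 = 4.4
ŷ(6) = a + b·6 = 4.4 + (-0.371429)·6 = 2.171429

2.1714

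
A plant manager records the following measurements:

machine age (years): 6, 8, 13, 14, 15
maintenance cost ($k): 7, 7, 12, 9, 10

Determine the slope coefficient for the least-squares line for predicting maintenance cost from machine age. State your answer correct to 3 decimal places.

n = 5, Σx = 56, Σy = 45, Σxy = 530, Σx² = 690
Sxx = Σx² − (Σx)²/n = 690 − 627.2 = 62.8
Sxy = Σxy − (Σx)(Σy)/n = 530 − 504 = 26
b = Sxy/Sxx = 26/62.8 = 0.414013

0.414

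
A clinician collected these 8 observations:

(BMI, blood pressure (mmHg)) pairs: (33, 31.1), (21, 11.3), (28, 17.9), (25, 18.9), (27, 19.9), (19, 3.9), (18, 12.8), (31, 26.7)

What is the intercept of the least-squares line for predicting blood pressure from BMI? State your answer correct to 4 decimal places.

n = 8, Σx = 202, Σy = 142.5, Σxy = 3906.8, Σx² = 5314
Sxx = Σx² − (Σx)²/n = 5314 − 5100.5 = 213.5
Sxy = Σxy − (Σx)(Σy)/n = 3906.8 − 3598.125 = 308.675
b = Sxy/Sxx = 308.675/213.5 = 1.445785
a = ȳ − b·x̄ = 17.8125 − 1.445785·25.25 = -18.693560

-18.6936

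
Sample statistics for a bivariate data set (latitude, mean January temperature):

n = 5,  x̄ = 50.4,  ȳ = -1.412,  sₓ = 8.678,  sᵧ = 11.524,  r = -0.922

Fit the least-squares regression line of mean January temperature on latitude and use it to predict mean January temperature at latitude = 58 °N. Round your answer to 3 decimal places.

b = r · sᵧ/sₓ = -0.922 · 11.524/8.678 = -1.224375
a = ȳ − b·x̄ = -1.412 − (-1.224375)·50.4 = 60.296510
ŷ(58) = a + b·58 = 60.296510 + (-1.224375)·58 = -10.717252

-10.717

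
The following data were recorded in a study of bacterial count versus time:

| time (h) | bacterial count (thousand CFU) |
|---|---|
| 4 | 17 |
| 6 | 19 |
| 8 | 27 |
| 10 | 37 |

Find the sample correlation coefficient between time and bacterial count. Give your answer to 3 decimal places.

n = 4, Σx = 28, Σy = 100, Σxy = 768, Σx² = 216, Σy² = 2748
Sxx = Σx² − (Σx)²/n = 216 − 196 = 20
Sxy = Σxy − (Σx)(Σy)/n = 768 − 700 = 68
Syy = Σy² − (Σy)²/n = 2748 − 2500 = 248
r = Sxy/√(Sxx·Syy) = 68/√(4960) = 68/70.427267 = 0.965535

0.966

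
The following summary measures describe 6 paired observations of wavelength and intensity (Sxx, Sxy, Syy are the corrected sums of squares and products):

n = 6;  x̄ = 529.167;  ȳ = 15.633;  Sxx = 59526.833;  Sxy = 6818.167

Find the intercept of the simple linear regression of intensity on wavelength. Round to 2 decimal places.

-44.98

b = Sxy/Sxx = 6818.167/59526.833 = 0.114539
a = ȳ − b·x̄ = 15.633 − 0.114539·529.167 = -44.977464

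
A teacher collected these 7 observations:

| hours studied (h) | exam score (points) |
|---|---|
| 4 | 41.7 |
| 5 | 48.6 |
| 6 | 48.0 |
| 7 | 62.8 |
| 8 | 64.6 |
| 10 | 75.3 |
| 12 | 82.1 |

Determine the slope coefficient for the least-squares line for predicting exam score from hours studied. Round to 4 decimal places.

5.2263

n = 7, Σx = 52, Σy = 423.1, Σxy = 3392.4, Σx² = 434
Sxx = Σx² − (Σx)²/n = 434 − 386.285714 = 47.714286
Sxy = Σxy − (Σx)(Σy)/n = 3392.4 − 3143.028571 = 249.371429
b = Sxy/Sxx = 249.371429/47.714286 = 5.226347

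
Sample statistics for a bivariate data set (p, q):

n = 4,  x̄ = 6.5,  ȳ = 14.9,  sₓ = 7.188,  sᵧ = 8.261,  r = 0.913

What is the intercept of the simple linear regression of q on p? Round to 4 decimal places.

8.0796

b = r · sᵧ/sₓ = 0.913 · 8.261/7.188 = 1.049290
a = ȳ − b·x̄ = 14.9 − 1.049290·6.5 = 8.079618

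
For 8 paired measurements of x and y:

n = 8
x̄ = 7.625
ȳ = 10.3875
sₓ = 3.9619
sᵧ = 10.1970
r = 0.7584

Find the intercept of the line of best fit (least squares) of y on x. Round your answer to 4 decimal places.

b = r · sᵧ/sₓ = 0.7584 · 10.197/3.9619 = 1.951943
a = ȳ − b·x̄ = 10.3875 − 1.951943·7.625 = -4.496069

-4.4961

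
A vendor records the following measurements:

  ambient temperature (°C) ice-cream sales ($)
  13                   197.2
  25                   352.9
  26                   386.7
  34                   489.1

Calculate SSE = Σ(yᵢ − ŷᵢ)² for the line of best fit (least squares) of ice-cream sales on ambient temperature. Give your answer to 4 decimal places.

199.0674

n = 4, Σx = 98, Σy = 1425.9, Σxy = 38069.7, Σx² = 2626, Σy² = 552181.95
Sxx = Σx² − (Σx)²/n = 2626 − 2401 = 225
Sxy = Σxy − (Σx)(Σy)/n = 38069.7 − 34934.55 = 3135.15
Syy = Σy² − (Σy)²/n = 552181.95 − 508297.7025 = 43884.2475
b = Sxy/Sxx = 3135.15/225 = 13.934
SSE = Syy − b·Sxy = 43884.2475 − 13.934·3135.15 = 199.0674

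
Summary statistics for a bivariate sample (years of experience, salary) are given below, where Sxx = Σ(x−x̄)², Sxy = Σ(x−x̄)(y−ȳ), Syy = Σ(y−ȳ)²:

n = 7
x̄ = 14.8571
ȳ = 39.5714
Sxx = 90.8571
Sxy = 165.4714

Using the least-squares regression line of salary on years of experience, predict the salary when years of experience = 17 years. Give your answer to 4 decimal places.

43.4741

b = Sxy/Sxx = 165.4714/90.8571 = 1.821227
a = ȳ − b·x̄ = 39.5714 − 1.821227·14.8571 = 12.513249
ŷ(17) = a + b·17 = 12.513249 + 1.821227·17 = 43.474107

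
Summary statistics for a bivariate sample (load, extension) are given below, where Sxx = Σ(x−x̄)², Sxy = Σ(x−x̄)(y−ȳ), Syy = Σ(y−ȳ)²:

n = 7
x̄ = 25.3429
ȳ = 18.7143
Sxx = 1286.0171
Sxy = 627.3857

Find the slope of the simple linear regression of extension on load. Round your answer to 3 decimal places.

0.488

b = Sxy/Sxx = 627.3857/1286.0171 = 0.487852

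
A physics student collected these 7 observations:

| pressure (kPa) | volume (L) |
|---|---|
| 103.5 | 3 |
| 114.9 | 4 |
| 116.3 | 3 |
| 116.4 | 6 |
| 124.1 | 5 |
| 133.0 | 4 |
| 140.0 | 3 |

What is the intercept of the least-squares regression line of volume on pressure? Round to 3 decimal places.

n = 7, Σx = 848.2, Σy = 28, Σxy = 3389.9, Σx² = 103678.72
Sxx = Σx² − (Σx)²/n = 103678.72 − 102777.605714 = 901.114286
Sxy = Σxy − (Σx)(Σy)/n = 3389.9 − 3392.8 = -2.9
b = Sxy/Sxx = -2.9/901.114286 = -0.003218
a = ȳ − b·x̄ = 4 − (-0.003218)·121.171429 = 4.389958

4.390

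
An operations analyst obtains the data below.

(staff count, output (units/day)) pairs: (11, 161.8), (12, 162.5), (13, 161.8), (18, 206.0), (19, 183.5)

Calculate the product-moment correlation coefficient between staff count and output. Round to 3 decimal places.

0.853

n = 5, Σx = 73, Σy = 875.6, Σxy = 13027.7, Σx² = 1119, Σy² = 154872.98
Sxx = Σx² − (Σx)²/n = 1119 − 1065.8 = 53.2
Sxy = Σxy − (Σx)(Σy)/n = 13027.7 − 12783.76 = 243.94
Syy = Σy² − (Σy)²/n = 154872.98 − 153335.072 = 1537.908
r = Sxy/√(Sxx·Syy) = 243.94/√(81816.7056) = 243.94/286.036196 = 0.852829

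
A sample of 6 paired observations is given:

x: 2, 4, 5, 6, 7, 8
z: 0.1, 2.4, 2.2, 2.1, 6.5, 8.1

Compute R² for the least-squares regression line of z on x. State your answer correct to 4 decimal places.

n = 6, Σx = 32, Σy = 21.4, Σxy = 143.7, Σx² = 194, Σy² = 122.88
Sxx = Σx² − (Σx)²/n = 194 − 170.666667 = 23.333333
Sxy = Σxy − (Σx)(Σy)/n = 143.7 − 114.133333 = 29.566667
Syy = Σy² − (Σy)²/n = 122.88 − 76.326667 = 46.553333
R² = Sxy²/(Sxx·Syy) = (29.566667)²/(23.333333·46.553333) = 0.804780

0.8048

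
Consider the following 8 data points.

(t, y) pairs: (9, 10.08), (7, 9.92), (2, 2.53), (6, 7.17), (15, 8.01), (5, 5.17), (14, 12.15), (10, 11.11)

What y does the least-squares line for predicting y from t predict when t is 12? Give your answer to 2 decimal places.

n = 8, Σx = 68, Σy = 66.14, Σxy = 635.44, Σx² = 716
Sxx = Σx² − (Σx)²/n = 716 − 578 = 138
Sxy = Σxy − (Σx)(Σy)/n = 635.44 − 562.19 = 73.25
b = Sxy/Sxx = 73.25/138 = 0.530797
a = ȳ − b·x̄ = 8.2675 − 0.530797·8.5 = 3.755725
ŷ(12) = a + b·12 = 3.755725 + 0.530797·12 = 10.125290

10.13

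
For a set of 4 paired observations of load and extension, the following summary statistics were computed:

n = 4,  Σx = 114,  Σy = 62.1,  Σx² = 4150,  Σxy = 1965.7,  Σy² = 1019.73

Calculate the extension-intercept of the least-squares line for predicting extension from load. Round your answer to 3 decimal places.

9.330

Sxx = Σx² − (Σx)²/n = 4150 − 3249 = 901
Sxy = Σxy − (Σx)(Σy)/n = 1965.7 − 1769.85 = 195.85
b = Sxy/Sxx = 195.85/901 = 0.217370
a = ȳ − b·x̄ = 15.525 − 0.217370·28.5 = 9.329967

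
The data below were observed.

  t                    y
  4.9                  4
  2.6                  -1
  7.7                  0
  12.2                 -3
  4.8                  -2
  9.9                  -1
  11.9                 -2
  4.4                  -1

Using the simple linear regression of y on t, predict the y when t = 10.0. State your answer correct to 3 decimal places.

-1.421

n = 8, Σx = 58.4, Σy = -6, Σxy = -67.3, Σx² = 520.92
Sxx = Σx² − (Σx)²/n = 520.92 − 426.32 = 94.6
Sxy = Σxy − (Σx)(Σy)/n = -67.3 − (-43.8) = -23.5
b = Sxy/Sxx = -23.5/94.6 = -0.248414
a = ȳ − b·x̄ = -0.75 − (-0.248414)·7.3 = 1.063425
ŷ(10.0) = a + b·10.0 = 1.063425 + (-0.248414)·10 = -1.420719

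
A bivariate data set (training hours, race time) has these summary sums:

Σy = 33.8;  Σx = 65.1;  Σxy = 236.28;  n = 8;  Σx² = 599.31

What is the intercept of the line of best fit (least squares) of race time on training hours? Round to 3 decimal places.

Sxx = Σx² − (Σx)²/n = 599.31 − 529.75125 = 69.55875
Sxy = Σxy − (Σx)(Σy)/n = 236.28 − 275.0475 = -38.7675
b = Sxy/Sxx = -38.7675/69.55875 = -0.557335
a = ȳ − b·x̄ = 4.225 − (-0.557335)·8.1375 = 8.760311

8.760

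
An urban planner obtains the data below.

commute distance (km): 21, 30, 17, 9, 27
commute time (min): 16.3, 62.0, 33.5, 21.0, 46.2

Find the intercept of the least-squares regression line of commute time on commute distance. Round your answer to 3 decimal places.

-0.645

n = 5, Σx = 104, Σy = 179, Σxy = 4208.2, Σx² = 2440
Sxx = Σx² − (Σx)²/n = 2440 − 2163.2 = 276.8
Sxy = Σxy − (Σx)(Σy)/n = 4208.2 − 3723.2 = 485
b = Sxy/Sxx = 485/276.8 = 1.752168
a = ȳ − b·x̄ = 35.8 − 1.752168·20.8 = -0.645087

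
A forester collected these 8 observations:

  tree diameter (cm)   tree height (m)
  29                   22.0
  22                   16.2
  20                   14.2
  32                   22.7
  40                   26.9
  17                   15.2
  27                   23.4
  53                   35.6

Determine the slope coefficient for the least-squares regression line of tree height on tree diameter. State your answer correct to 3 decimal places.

0.586

n = 8, Σx = 240, Σy = 176.2, Σxy = 5857.8, Σx² = 8176
Sxx = Σx² − (Σx)²/n = 8176 − 7200 = 976
Sxy = Σxy − (Σx)(Σy)/n = 5857.8 − 5286 = 571.8
b = Sxy/Sxx = 571.8/976 = 0.585861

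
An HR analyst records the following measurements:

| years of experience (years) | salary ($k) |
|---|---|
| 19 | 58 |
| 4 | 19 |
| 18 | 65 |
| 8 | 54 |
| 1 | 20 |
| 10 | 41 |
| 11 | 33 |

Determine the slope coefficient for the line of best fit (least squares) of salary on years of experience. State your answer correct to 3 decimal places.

n = 7, Σx = 71, Σy = 290, Σxy = 3573, Σx² = 987
Sxx = Σx² − (Σx)²/n = 987 − 720.142857 = 266.857143
Sxy = Σxy − (Σx)(Σy)/n = 3573 − 2941.428571 = 631.571429
b = Sxy/Sxx = 631.571429/266.857143 = 2.366702

2.367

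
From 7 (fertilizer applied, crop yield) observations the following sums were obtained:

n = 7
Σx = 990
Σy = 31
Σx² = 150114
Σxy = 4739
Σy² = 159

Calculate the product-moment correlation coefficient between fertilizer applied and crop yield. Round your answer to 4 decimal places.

0.7574

Sxx = Σx² − (Σx)²/n = 150114 − 140014.285714 = 10099.714286
Sxy = Σxy − (Σx)(Σy)/n = 4739 − 4384.285714 = 354.714286
Syy = Σy² − (Σy)²/n = 159 − 137.285714 = 21.714286
r = Sxy/√(Sxx·Syy) = 354.714286/√(219308.081633) = 354.714286/468.303408 = 0.757445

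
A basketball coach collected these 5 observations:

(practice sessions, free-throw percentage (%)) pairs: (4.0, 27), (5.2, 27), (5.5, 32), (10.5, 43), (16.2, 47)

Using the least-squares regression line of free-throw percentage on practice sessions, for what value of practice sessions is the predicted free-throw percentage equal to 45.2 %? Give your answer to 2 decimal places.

14.01

n = 5, Σx = 41.4, Σy = 176, Σxy = 1637.3, Σx² = 445.98
Sxx = Σx² − (Σx)²/n = 445.98 − 342.792 = 103.188
Sxy = Σxy − (Σx)(Σy)/n = 1637.3 − 1457.28 = 180.02
b = Sxy/Sxx = 180.02/103.188 = 1.744583
a = ȳ − b·x̄ = 35.2 − 1.744583·8.28 = 20.754855
Set a + b·x = 45.2: x = (45.2 − 20.754855) / 1.744583 = 14.012030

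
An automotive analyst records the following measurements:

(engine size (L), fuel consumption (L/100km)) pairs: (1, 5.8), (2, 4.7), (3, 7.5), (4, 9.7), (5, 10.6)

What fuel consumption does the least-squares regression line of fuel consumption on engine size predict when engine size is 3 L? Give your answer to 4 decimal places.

7.6600

n = 5, Σx = 15, Σy = 38.3, Σxy = 129.5, Σx² = 55
Sxx = Σx² − (Σx)²/n = 55 − 45 = 10
Sxy = Σxy − (Σx)(Σy)/n = 129.5 − 114.9 = 14.6
b = Sxy/Sxx = 14.6/10 = 1.46
a = ȳ − b·x̄ = 7.66 − 1.46·3 = 3.28
ŷ(3) = a + b·3 = 3.28 + 1.46·3 = 7.66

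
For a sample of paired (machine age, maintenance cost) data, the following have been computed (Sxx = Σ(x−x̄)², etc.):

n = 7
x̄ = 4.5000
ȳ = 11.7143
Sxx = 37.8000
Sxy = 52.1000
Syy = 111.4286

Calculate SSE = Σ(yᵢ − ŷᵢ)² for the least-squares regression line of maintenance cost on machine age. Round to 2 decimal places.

39.62

b = Sxy/Sxx = 52.1/37.8 = 1.378307
SSE = Syy − b·Sxy = 111.4286 − 1.378307·52.1 = 39.618812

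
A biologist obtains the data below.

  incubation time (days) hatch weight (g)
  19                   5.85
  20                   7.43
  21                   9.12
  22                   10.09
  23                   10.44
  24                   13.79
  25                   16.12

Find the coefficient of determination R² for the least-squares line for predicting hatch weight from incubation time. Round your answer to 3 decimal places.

n = 7, Σx = 154, Σy = 72.84, Σxy = 1647.33, Σx² = 3416, Σy² = 833.422
Sxx = Σx² − (Σx)²/n = 3416 − 3388 = 28
Sxy = Σxy − (Σx)(Σy)/n = 1647.33 − 1602.48 = 44.85
Syy = Σy² − (Σy)²/n = 833.422 − 757.952229 = 75.469771
R² = Sxy²/(Sxx·Syy) = (44.85)²/(28·75.469771) = 0.951905

0.952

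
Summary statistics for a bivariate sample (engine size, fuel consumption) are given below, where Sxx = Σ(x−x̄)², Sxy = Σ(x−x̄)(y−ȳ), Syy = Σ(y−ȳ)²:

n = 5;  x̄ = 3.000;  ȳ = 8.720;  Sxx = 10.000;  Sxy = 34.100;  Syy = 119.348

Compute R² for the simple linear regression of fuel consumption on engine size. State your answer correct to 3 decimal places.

R² = Sxy²/(Sxx·Syy) = (34.1)²/(10·119.348) = 0.974302

0.974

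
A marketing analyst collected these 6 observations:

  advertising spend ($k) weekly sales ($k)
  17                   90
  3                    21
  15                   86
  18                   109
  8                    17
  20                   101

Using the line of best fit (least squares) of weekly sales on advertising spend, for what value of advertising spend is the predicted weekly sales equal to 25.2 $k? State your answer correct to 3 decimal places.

n = 6, Σx = 81, Σy = 424, Σxy = 7001, Σx² = 1311
Sxx = Σx² − (Σx)²/n = 1311 − 1093.5 = 217.5
Sxy = Σxy − (Σx)(Σy)/n = 7001 − 5724 = 1277
b = Sxy/Sxx = 1277/217.5 = 5.871264
a = ȳ − b·x̄ = 70.666667 − 5.871264·13.5 = -8.595402
Set a + b·x = 25.2: x = (25.2 − (-8.595402)) / 5.871264 = 5.756069

5.756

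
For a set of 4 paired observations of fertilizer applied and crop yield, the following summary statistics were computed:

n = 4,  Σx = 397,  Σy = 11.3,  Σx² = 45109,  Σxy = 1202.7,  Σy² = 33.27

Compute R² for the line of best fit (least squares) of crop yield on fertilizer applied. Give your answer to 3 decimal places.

Sxx = Σx² − (Σx)²/n = 45109 − 39402.25 = 5706.75
Sxy = Σxy − (Σx)(Σy)/n = 1202.7 − 1121.525 = 81.175
Syy = Σy² − (Σy)²/n = 33.27 − 31.9225 = 1.3475
R² = Sxy²/(Sxx·Syy) = (81.175)²/(5706.75·1.3475) = 0.856894

0.857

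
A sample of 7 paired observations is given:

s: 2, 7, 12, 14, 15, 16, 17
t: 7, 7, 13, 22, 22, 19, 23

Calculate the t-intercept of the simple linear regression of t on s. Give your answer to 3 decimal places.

2.079

n = 7, Σx = 83, Σy = 113, Σxy = 1552, Σx² = 1163
Sxx = Σx² − (Σx)²/n = 1163 − 984.142857 = 178.857143
Sxy = Σxy − (Σx)(Σy)/n = 1552 − 1339.857143 = 212.142857
b = Sxy/Sxx = 212.142857/178.857143 = 1.186102
a = ȳ − b·x̄ = 16.142857 − 1.186102·11.857143 = 2.079073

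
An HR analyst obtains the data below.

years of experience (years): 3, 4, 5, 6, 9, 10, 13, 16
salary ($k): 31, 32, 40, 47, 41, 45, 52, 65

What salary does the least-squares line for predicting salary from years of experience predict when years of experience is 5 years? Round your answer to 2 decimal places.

n = 8, Σx = 66, Σy = 353, Σxy = 3238, Σx² = 692
Sxx = Σx² − (Σx)²/n = 692 − 544.5 = 147.5
Sxy = Σxy − (Σx)(Σy)/n = 3238 − 2912.25 = 325.75
b = Sxy/Sxx = 325.75/147.5 = 2.208475
a = ȳ − b·x̄ = 44.125 − 2.208475·8.25 = 25.905085
ŷ(5) = a + b·5 = 25.905085 + 2.208475·5 = 36.947458

36.95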